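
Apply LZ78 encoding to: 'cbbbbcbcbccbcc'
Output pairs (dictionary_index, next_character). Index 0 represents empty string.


LZ78 encoding steps:
Dictionary: {0: ''}
Step 1: w='' (idx 0), next='c' -> output (0, 'c'), add 'c' as idx 1
Step 2: w='' (idx 0), next='b' -> output (0, 'b'), add 'b' as idx 2
Step 3: w='b' (idx 2), next='b' -> output (2, 'b'), add 'bb' as idx 3
Step 4: w='b' (idx 2), next='c' -> output (2, 'c'), add 'bc' as idx 4
Step 5: w='bc' (idx 4), next='b' -> output (4, 'b'), add 'bcb' as idx 5
Step 6: w='c' (idx 1), next='c' -> output (1, 'c'), add 'cc' as idx 6
Step 7: w='bc' (idx 4), next='c' -> output (4, 'c'), add 'bcc' as idx 7


Encoded: [(0, 'c'), (0, 'b'), (2, 'b'), (2, 'c'), (4, 'b'), (1, 'c'), (4, 'c')]


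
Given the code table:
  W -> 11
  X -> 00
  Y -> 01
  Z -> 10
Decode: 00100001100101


Decoding:
00 -> X
10 -> Z
00 -> X
01 -> Y
10 -> Z
01 -> Y
01 -> Y


Result: XZXYZYY


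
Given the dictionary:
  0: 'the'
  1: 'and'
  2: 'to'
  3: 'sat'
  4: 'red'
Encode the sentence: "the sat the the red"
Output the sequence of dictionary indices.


Look up each word in the dictionary:
  'the' -> 0
  'sat' -> 3
  'the' -> 0
  'the' -> 0
  'red' -> 4

Encoded: [0, 3, 0, 0, 4]


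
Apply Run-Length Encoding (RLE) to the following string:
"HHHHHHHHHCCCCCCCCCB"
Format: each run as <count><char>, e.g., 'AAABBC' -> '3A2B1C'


Scanning runs left to right:
  i=0: run of 'H' x 9 -> '9H'
  i=9: run of 'C' x 9 -> '9C'
  i=18: run of 'B' x 1 -> '1B'

RLE = 9H9C1B


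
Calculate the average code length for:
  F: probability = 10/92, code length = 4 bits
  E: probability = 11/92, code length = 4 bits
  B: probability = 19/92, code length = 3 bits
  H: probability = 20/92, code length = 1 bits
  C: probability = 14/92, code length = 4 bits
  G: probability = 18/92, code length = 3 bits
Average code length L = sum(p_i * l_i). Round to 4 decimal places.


Weighted contributions p_i * l_i:
  F: (10/92) * 4 = 40/92
  E: (11/92) * 4 = 44/92
  B: (19/92) * 3 = 57/92
  H: (20/92) * 1 = 20/92
  C: (14/92) * 4 = 56/92
  G: (18/92) * 3 = 54/92
Sum = (40 + 44 + 57 + 20 + 56 + 54)/92 = 271/92

L = 271/92 = 2.9457 bits/symbol


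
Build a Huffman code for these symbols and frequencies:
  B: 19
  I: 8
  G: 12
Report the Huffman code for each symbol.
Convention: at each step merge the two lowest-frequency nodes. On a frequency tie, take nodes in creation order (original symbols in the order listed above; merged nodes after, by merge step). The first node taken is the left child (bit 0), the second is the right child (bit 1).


Huffman tree construction:
Step 1: Merge I(8) + G(12) = 20
Step 2: Merge B(19) + (I+G)(20) = 39
Read each symbol's code off the tree from the root (left child = 0, right child = 1).

Codes:
  B: 0 (length 1)
  I: 10 (length 2)
  G: 11 (length 2)
Average code length: 59/39 = 1.5128 bits/symbol


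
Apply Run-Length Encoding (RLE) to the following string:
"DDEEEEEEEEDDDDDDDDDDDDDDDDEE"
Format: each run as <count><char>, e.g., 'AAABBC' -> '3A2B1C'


Scanning runs left to right:
  i=0: run of 'D' x 2 -> '2D'
  i=2: run of 'E' x 8 -> '8E'
  i=10: run of 'D' x 16 -> '16D'
  i=26: run of 'E' x 2 -> '2E'

RLE = 2D8E16D2E


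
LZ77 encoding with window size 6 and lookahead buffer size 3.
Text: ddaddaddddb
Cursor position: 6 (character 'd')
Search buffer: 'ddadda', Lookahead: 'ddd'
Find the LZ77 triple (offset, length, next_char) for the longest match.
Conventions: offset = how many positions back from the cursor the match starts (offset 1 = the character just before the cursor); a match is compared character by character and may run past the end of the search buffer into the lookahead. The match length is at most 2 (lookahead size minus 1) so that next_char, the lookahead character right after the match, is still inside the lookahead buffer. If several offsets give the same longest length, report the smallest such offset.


Try each offset into the search buffer:
  offset=1 (pos 5, char 'a'): match length 0
  offset=2 (pos 4, char 'd'): match length 1
  offset=3 (pos 3, char 'd'): match length 2
  offset=4 (pos 2, char 'a'): match length 0
  offset=5 (pos 1, char 'd'): match length 1
  offset=6 (pos 0, char 'd'): match length 2
Longest match has length 2, found at offsets 3, 6; take the smallest, offset 3.
next_char = character at position 6 + 2 = 8 -> 'd'

Best match: offset=3, length=2 (matching 'dd' starting at position 3)
LZ77 triple: (3, 2, 'd')


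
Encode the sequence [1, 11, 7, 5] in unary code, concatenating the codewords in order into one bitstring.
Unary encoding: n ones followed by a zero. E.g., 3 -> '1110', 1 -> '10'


Encode each number as n ones followed by a terminating 0:
  1 -> 10 (2 bits)
  11 -> 111111111110 (12 bits)
  7 -> 11111110 (8 bits)
  5 -> 111110 (6 bits)
Total length = 2 + 12 + 8 + 6 = 28 bits.

Unary([1, 11, 7, 5]) = 1011111111111011111110111110 (28 bits)


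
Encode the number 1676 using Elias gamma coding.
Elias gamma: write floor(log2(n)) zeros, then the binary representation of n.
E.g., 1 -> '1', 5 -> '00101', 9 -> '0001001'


num_bits = floor(log2(1676)) + 1 = 11
leading_zeros = num_bits - 1 = 10
binary(1676) = 11010001100

Elias gamma(1676) = '0000000000' + '11010001100' = 000000000011010001100 (21 bits)


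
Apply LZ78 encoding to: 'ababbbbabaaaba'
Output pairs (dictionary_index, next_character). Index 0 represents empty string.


LZ78 encoding steps:
Dictionary: {0: ''}
Step 1: w='' (idx 0), next='a' -> output (0, 'a'), add 'a' as idx 1
Step 2: w='' (idx 0), next='b' -> output (0, 'b'), add 'b' as idx 2
Step 3: w='a' (idx 1), next='b' -> output (1, 'b'), add 'ab' as idx 3
Step 4: w='b' (idx 2), next='b' -> output (2, 'b'), add 'bb' as idx 4
Step 5: w='b' (idx 2), next='a' -> output (2, 'a'), add 'ba' as idx 5
Step 6: w='ba' (idx 5), next='a' -> output (5, 'a'), add 'baa' as idx 6
Step 7: w='ab' (idx 3), next='a' -> output (3, 'a'), add 'aba' as idx 7


Encoded: [(0, 'a'), (0, 'b'), (1, 'b'), (2, 'b'), (2, 'a'), (5, 'a'), (3, 'a')]


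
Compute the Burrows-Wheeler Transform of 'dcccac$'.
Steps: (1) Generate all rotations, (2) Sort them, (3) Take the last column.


Rotations (sorted):
  0: $dcccac -> last char: c
  1: ac$dccc -> last char: c
  2: c$dccca -> last char: a
  3: cac$dcc -> last char: c
  4: ccac$dc -> last char: c
  5: cccac$d -> last char: d
  6: dcccac$ -> last char: $


BWT = ccaccd$


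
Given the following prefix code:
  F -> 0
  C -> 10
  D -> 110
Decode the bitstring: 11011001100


Decoding step by step:
Bits 110 -> D
Bits 110 -> D
Bits 0 -> F
Bits 110 -> D
Bits 0 -> F


Decoded message: DDFDF


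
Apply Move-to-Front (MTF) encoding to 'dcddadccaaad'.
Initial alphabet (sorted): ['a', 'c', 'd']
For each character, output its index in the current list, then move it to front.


MTF encoding:
'd': index 2 in ['a', 'c', 'd'] -> ['d', 'a', 'c']
'c': index 2 in ['d', 'a', 'c'] -> ['c', 'd', 'a']
'd': index 1 in ['c', 'd', 'a'] -> ['d', 'c', 'a']
'd': index 0 in ['d', 'c', 'a'] -> ['d', 'c', 'a']
'a': index 2 in ['d', 'c', 'a'] -> ['a', 'd', 'c']
'd': index 1 in ['a', 'd', 'c'] -> ['d', 'a', 'c']
'c': index 2 in ['d', 'a', 'c'] -> ['c', 'd', 'a']
'c': index 0 in ['c', 'd', 'a'] -> ['c', 'd', 'a']
'a': index 2 in ['c', 'd', 'a'] -> ['a', 'c', 'd']
'a': index 0 in ['a', 'c', 'd'] -> ['a', 'c', 'd']
'a': index 0 in ['a', 'c', 'd'] -> ['a', 'c', 'd']
'd': index 2 in ['a', 'c', 'd'] -> ['d', 'a', 'c']


Output: [2, 2, 1, 0, 2, 1, 2, 0, 2, 0, 0, 2]


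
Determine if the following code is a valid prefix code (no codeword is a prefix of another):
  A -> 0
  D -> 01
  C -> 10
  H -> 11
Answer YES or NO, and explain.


Checking each pair (does one codeword prefix another?):
  A='0' vs D='01': prefix -- VIOLATION

NO -- this is NOT a valid prefix code. A (0) is a prefix of D (01).


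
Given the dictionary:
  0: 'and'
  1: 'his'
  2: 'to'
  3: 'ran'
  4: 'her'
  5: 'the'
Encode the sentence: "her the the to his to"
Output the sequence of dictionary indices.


Look up each word in the dictionary:
  'her' -> 4
  'the' -> 5
  'the' -> 5
  'to' -> 2
  'his' -> 1
  'to' -> 2

Encoded: [4, 5, 5, 2, 1, 2]


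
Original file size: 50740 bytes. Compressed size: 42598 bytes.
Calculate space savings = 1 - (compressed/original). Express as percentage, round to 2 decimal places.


ratio = compressed/original = 42598/50740 = 0.839535
savings = 1 - ratio = 1 - 0.839535 = 0.160465
as a percentage: 0.160465 * 100 = 16.05%

Space savings = 1 - 42598/50740 = 16.05%


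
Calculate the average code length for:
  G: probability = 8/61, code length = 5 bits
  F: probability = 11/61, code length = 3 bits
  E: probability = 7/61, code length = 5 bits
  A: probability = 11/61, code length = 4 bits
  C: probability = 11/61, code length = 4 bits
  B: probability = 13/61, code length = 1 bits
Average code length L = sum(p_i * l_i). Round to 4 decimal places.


Weighted contributions p_i * l_i:
  G: (8/61) * 5 = 40/61
  F: (11/61) * 3 = 33/61
  E: (7/61) * 5 = 35/61
  A: (11/61) * 4 = 44/61
  C: (11/61) * 4 = 44/61
  B: (13/61) * 1 = 13/61
Sum = (40 + 33 + 35 + 44 + 44 + 13)/61 = 209/61

L = 209/61 = 3.4262 bits/symbol


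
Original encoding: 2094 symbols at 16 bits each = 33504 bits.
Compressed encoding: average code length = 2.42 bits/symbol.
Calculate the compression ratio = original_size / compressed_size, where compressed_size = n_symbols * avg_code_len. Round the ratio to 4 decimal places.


original_size = n_symbols * orig_bits = 2094 * 16 = 33504 bits
compressed_size = n_symbols * avg_code_len = 2094 * 2.42 = 5067.48 bits
ratio = original_size / compressed_size = 33504 / 5067.48 = 6.6116

Compression ratio = 6.6116


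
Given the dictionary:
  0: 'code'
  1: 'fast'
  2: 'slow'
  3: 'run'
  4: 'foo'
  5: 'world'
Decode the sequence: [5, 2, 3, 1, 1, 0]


Look up each index in the dictionary:
  5 -> 'world'
  2 -> 'slow'
  3 -> 'run'
  1 -> 'fast'
  1 -> 'fast'
  0 -> 'code'

Decoded: "world slow run fast fast code"


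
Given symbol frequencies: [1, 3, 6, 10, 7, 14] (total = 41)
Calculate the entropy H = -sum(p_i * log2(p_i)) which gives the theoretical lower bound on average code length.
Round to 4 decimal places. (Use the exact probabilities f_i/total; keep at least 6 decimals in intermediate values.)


Per-symbol terms -p_i * log2(p_i) with p_i = f_i/41:
  p = 1/41 = 0.024390: log2(p) = -5.357552, -p*log2(p) = 0.130672
  p = 3/41 = 0.073171: log2(p) = -3.772590, -p*log2(p) = 0.276043
  p = 6/41 = 0.146341: log2(p) = -2.772590, -p*log2(p) = 0.405745
  p = 10/41 = 0.243902: log2(p) = -2.035624, -p*log2(p) = 0.496494
  p = 7/41 = 0.170732: log2(p) = -2.550197, -p*log2(p) = 0.435400
  p = 14/41 = 0.341463: log2(p) = -1.550197, -p*log2(p) = 0.529336
H = 0.130672 + 0.276043 + 0.405745 + 0.496494 + 0.435400 + 0.529336 = 2.273690

H = 2.2737 bits/symbol


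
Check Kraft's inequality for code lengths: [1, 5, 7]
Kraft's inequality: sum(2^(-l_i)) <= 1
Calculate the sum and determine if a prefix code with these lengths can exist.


Sum = 2^(-1) + 2^(-5) + 2^(-7)
    = 0.5 + 0.03125 + 0.0078125
    = 69/128 = 0.5390625
Since 0.5390625 <= 1, Kraft's inequality IS satisfied.
A prefix code with these lengths CAN exist.

Kraft sum = 0.5390625. Satisfied.


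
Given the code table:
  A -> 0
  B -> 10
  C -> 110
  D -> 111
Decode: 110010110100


Decoding:
110 -> C
0 -> A
10 -> B
110 -> C
10 -> B
0 -> A


Result: CABCBA


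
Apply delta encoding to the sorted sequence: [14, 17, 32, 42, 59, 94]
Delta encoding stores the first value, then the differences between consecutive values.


First value: 14
Deltas:
  17 - 14 = 3
  32 - 17 = 15
  42 - 32 = 10
  59 - 42 = 17
  94 - 59 = 35


Delta encoded: [14, 3, 15, 10, 17, 35]


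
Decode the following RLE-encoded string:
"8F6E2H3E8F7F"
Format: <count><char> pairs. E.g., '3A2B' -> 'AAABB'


Expanding each <count><char> pair:
  8F -> 'FFFFFFFF'
  6E -> 'EEEEEE'
  2H -> 'HH'
  3E -> 'EEE'
  8F -> 'FFFFFFFF'
  7F -> 'FFFFFFF'

Decoded = FFFFFFFFEEEEEEHHEEEFFFFFFFFFFFFFFF


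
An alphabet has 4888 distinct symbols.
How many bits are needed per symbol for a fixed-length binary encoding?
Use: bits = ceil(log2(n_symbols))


log2(4888) = 12.255
Bracket: 2^12 = 4096 < 4888 <= 2^13 = 8192
So ceil(log2(4888)) = 13

bits = ceil(log2(4888)) = ceil(12.255) = 13 bits


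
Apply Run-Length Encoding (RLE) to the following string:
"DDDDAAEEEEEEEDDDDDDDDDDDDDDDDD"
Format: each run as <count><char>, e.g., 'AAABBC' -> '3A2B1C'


Scanning runs left to right:
  i=0: run of 'D' x 4 -> '4D'
  i=4: run of 'A' x 2 -> '2A'
  i=6: run of 'E' x 7 -> '7E'
  i=13: run of 'D' x 17 -> '17D'

RLE = 4D2A7E17D


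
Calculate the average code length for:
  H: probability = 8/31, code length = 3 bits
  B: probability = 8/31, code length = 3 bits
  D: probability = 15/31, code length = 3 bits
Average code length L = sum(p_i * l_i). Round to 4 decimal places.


Weighted contributions p_i * l_i:
  H: (8/31) * 3 = 24/31
  B: (8/31) * 3 = 24/31
  D: (15/31) * 3 = 45/31
Sum = (24 + 24 + 45)/31 = 93/31

L = 93/31 = 3.0000 bits/symbol


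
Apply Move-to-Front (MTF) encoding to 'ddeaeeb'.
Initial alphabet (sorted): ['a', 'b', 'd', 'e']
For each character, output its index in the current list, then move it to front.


MTF encoding:
'd': index 2 in ['a', 'b', 'd', 'e'] -> ['d', 'a', 'b', 'e']
'd': index 0 in ['d', 'a', 'b', 'e'] -> ['d', 'a', 'b', 'e']
'e': index 3 in ['d', 'a', 'b', 'e'] -> ['e', 'd', 'a', 'b']
'a': index 2 in ['e', 'd', 'a', 'b'] -> ['a', 'e', 'd', 'b']
'e': index 1 in ['a', 'e', 'd', 'b'] -> ['e', 'a', 'd', 'b']
'e': index 0 in ['e', 'a', 'd', 'b'] -> ['e', 'a', 'd', 'b']
'b': index 3 in ['e', 'a', 'd', 'b'] -> ['b', 'e', 'a', 'd']


Output: [2, 0, 3, 2, 1, 0, 3]


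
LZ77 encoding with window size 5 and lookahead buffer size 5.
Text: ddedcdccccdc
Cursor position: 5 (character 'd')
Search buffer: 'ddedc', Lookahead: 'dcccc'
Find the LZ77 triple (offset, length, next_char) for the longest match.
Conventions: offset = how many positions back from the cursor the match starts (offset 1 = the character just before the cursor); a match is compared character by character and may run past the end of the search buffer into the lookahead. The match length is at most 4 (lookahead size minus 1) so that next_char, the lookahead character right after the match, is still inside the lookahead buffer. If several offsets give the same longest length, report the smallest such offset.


Try each offset into the search buffer:
  offset=1 (pos 4, char 'c'): match length 0
  offset=2 (pos 3, char 'd'): match length 2
  offset=3 (pos 2, char 'e'): match length 0
  offset=4 (pos 1, char 'd'): match length 1
  offset=5 (pos 0, char 'd'): match length 1
Longest match has length 2 at offset 2.
next_char = character at position 5 + 2 = 7 -> 'c'

Best match: offset=2, length=2 (matching 'dc' starting at position 3)
LZ77 triple: (2, 2, 'c')


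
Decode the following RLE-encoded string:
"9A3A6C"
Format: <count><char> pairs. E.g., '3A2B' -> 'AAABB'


Expanding each <count><char> pair:
  9A -> 'AAAAAAAAA'
  3A -> 'AAA'
  6C -> 'CCCCCC'

Decoded = AAAAAAAAAAAACCCCCC


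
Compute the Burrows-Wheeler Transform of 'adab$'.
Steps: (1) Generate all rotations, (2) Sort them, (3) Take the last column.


Rotations (sorted):
  0: $adab -> last char: b
  1: ab$ad -> last char: d
  2: adab$ -> last char: $
  3: b$ada -> last char: a
  4: dab$a -> last char: a


BWT = bd$aa


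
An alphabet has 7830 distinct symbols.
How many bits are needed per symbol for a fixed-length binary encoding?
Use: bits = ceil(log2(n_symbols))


log2(7830) = 12.9348
Bracket: 2^12 = 4096 < 7830 <= 2^13 = 8192
So ceil(log2(7830)) = 13

bits = ceil(log2(7830)) = ceil(12.9348) = 13 bits


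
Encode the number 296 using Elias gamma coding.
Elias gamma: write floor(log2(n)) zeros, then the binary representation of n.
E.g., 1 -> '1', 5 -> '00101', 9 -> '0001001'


num_bits = floor(log2(296)) + 1 = 9
leading_zeros = num_bits - 1 = 8
binary(296) = 100101000

Elias gamma(296) = '00000000' + '100101000' = 00000000100101000 (17 bits)


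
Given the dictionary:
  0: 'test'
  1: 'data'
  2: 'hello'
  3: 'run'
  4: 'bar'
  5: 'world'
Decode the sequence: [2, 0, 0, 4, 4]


Look up each index in the dictionary:
  2 -> 'hello'
  0 -> 'test'
  0 -> 'test'
  4 -> 'bar'
  4 -> 'bar'

Decoded: "hello test test bar bar"


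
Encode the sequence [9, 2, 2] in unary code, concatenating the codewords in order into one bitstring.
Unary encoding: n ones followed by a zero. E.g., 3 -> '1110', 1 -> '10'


Encode each number as n ones followed by a terminating 0:
  9 -> 1111111110 (10 bits)
  2 -> 110 (3 bits)
  2 -> 110 (3 bits)
Total length = 10 + 3 + 3 = 16 bits.

Unary([9, 2, 2]) = 1111111110110110 (16 bits)


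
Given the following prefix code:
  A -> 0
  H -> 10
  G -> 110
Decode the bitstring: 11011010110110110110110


Decoding step by step:
Bits 110 -> G
Bits 110 -> G
Bits 10 -> H
Bits 110 -> G
Bits 110 -> G
Bits 110 -> G
Bits 110 -> G
Bits 110 -> G


Decoded message: GGHGGGGG


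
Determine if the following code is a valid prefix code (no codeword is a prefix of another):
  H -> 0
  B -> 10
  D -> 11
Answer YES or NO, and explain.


Checking each pair (does one codeword prefix another?):
  H='0' vs B='10': no prefix
  H='0' vs D='11': no prefix
  B='10' vs H='0': no prefix
  B='10' vs D='11': no prefix
  D='11' vs H='0': no prefix
  D='11' vs B='10': no prefix
No violation found over all pairs.

YES -- this is a valid prefix code. No codeword is a prefix of any other codeword.


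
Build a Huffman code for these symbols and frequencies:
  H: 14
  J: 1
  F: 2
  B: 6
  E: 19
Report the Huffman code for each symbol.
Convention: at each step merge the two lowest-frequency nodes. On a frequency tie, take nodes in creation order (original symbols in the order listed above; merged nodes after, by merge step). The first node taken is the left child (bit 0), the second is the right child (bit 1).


Huffman tree construction:
Step 1: Merge J(1) + F(2) = 3
Step 2: Merge (J+F)(3) + B(6) = 9
Step 3: Merge ((J+F)+B)(9) + H(14) = 23
Step 4: Merge E(19) + (((J+F)+B)+H)(23) = 42
Read each symbol's code off the tree from the root (left child = 0, right child = 1).

Codes:
  H: 11 (length 2)
  J: 1000 (length 4)
  F: 1001 (length 4)
  B: 101 (length 3)
  E: 0 (length 1)
Average code length: 77/42 = 1.8333 bits/symbol


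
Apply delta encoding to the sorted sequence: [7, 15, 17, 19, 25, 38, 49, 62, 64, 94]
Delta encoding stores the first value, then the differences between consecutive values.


First value: 7
Deltas:
  15 - 7 = 8
  17 - 15 = 2
  19 - 17 = 2
  25 - 19 = 6
  38 - 25 = 13
  49 - 38 = 11
  62 - 49 = 13
  64 - 62 = 2
  94 - 64 = 30


Delta encoded: [7, 8, 2, 2, 6, 13, 11, 13, 2, 30]


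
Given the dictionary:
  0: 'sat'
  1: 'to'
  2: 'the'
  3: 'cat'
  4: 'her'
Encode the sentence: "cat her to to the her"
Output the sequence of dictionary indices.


Look up each word in the dictionary:
  'cat' -> 3
  'her' -> 4
  'to' -> 1
  'to' -> 1
  'the' -> 2
  'her' -> 4

Encoded: [3, 4, 1, 1, 2, 4]


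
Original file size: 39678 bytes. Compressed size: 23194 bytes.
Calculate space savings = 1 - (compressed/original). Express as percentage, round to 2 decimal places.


ratio = compressed/original = 23194/39678 = 0.584556
savings = 1 - ratio = 1 - 0.584556 = 0.415444
as a percentage: 0.415444 * 100 = 41.54%

Space savings = 1 - 23194/39678 = 41.54%


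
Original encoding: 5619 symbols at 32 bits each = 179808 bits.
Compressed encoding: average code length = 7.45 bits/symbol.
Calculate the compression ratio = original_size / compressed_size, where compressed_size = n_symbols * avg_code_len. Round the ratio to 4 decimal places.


original_size = n_symbols * orig_bits = 5619 * 32 = 179808 bits
compressed_size = n_symbols * avg_code_len = 5619 * 7.45 = 41861.55 bits
ratio = original_size / compressed_size = 179808 / 41861.55 = 4.2953

Compression ratio = 4.2953


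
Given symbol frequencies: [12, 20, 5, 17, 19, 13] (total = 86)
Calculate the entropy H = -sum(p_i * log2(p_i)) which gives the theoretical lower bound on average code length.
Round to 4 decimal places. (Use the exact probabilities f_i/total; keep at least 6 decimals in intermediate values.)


Per-symbol terms -p_i * log2(p_i) with p_i = f_i/86:
  p = 12/86 = 0.139535: log2(p) = -2.841302, -p*log2(p) = 0.396461
  p = 20/86 = 0.232558: log2(p) = -2.104337, -p*log2(p) = 0.489381
  p = 5/86 = 0.058140: log2(p) = -4.104337, -p*log2(p) = 0.238624
  p = 17/86 = 0.197674: log2(p) = -2.338802, -p*log2(p) = 0.462321
  p = 19/86 = 0.220930: log2(p) = -2.178337, -p*log2(p) = 0.481261
  p = 13/86 = 0.151163: log2(p) = -2.725825, -p*log2(p) = 0.412043
H = 0.396461 + 0.489381 + 0.238624 + 0.462321 + 0.481261 + 0.412043 = 2.480091

H = 2.4801 bits/symbol


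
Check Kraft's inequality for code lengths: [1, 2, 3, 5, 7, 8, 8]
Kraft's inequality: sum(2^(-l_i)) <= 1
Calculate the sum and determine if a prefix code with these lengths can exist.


Sum = 2^(-1) + 2^(-2) + 2^(-3) + 2^(-5) + 2^(-7) + 2^(-8) + 2^(-8)
    = 0.5 + 0.25 + 0.125 + 0.03125 + 0.0078125 + 0.00390625 + 0.00390625
    = 236/256 = 0.921875
Since 0.921875 <= 1, Kraft's inequality IS satisfied.
A prefix code with these lengths CAN exist.

Kraft sum = 0.921875. Satisfied.


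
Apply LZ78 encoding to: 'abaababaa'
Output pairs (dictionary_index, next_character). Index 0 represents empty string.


LZ78 encoding steps:
Dictionary: {0: ''}
Step 1: w='' (idx 0), next='a' -> output (0, 'a'), add 'a' as idx 1
Step 2: w='' (idx 0), next='b' -> output (0, 'b'), add 'b' as idx 2
Step 3: w='a' (idx 1), next='a' -> output (1, 'a'), add 'aa' as idx 3
Step 4: w='b' (idx 2), next='a' -> output (2, 'a'), add 'ba' as idx 4
Step 5: w='ba' (idx 4), next='a' -> output (4, 'a'), add 'baa' as idx 5


Encoded: [(0, 'a'), (0, 'b'), (1, 'a'), (2, 'a'), (4, 'a')]


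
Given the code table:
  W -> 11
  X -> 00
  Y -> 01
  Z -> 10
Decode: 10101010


Decoding:
10 -> Z
10 -> Z
10 -> Z
10 -> Z


Result: ZZZZ


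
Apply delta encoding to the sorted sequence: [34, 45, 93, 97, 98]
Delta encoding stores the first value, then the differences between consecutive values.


First value: 34
Deltas:
  45 - 34 = 11
  93 - 45 = 48
  97 - 93 = 4
  98 - 97 = 1


Delta encoded: [34, 11, 48, 4, 1]


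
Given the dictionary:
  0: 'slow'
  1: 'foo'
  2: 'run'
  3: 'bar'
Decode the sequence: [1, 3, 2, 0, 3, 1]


Look up each index in the dictionary:
  1 -> 'foo'
  3 -> 'bar'
  2 -> 'run'
  0 -> 'slow'
  3 -> 'bar'
  1 -> 'foo'

Decoded: "foo bar run slow bar foo"


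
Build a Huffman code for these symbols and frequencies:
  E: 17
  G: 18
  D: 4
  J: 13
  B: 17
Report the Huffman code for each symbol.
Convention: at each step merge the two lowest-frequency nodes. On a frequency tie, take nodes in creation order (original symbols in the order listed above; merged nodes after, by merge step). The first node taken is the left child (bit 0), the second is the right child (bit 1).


Huffman tree construction:
Step 1: Merge D(4) + J(13) = 17
Step 2: Merge E(17) + B(17) = 34
Step 3: Merge (D+J)(17) + G(18) = 35
Step 4: Merge (E+B)(34) + ((D+J)+G)(35) = 69
Read each symbol's code off the tree from the root (left child = 0, right child = 1).

Codes:
  E: 00 (length 2)
  G: 11 (length 2)
  D: 100 (length 3)
  J: 101 (length 3)
  B: 01 (length 2)
Average code length: 155/69 = 2.2464 bits/symbol


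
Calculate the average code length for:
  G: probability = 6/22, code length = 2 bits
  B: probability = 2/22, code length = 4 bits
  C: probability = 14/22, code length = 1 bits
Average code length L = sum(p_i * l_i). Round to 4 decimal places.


Weighted contributions p_i * l_i:
  G: (6/22) * 2 = 12/22
  B: (2/22) * 4 = 8/22
  C: (14/22) * 1 = 14/22
Sum = (12 + 8 + 14)/22 = 34/22

L = 34/22 = 1.5455 bits/symbol


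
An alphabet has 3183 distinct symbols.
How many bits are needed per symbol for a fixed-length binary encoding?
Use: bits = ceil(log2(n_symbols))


log2(3183) = 11.6362
Bracket: 2^11 = 2048 < 3183 <= 2^12 = 4096
So ceil(log2(3183)) = 12

bits = ceil(log2(3183)) = ceil(11.6362) = 12 bits


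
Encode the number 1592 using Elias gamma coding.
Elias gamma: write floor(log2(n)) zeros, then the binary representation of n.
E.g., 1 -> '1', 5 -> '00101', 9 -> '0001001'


num_bits = floor(log2(1592)) + 1 = 11
leading_zeros = num_bits - 1 = 10
binary(1592) = 11000111000

Elias gamma(1592) = '0000000000' + '11000111000' = 000000000011000111000 (21 bits)


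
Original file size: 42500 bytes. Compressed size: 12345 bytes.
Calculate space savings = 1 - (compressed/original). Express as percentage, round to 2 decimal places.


ratio = compressed/original = 12345/42500 = 0.290471
savings = 1 - ratio = 1 - 0.290471 = 0.709529
as a percentage: 0.709529 * 100 = 70.95%

Space savings = 1 - 12345/42500 = 70.95%


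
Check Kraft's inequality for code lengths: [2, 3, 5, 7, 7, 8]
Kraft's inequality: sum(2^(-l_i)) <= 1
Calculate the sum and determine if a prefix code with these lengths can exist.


Sum = 2^(-2) + 2^(-3) + 2^(-5) + 2^(-7) + 2^(-7) + 2^(-8)
    = 0.25 + 0.125 + 0.03125 + 0.0078125 + 0.0078125 + 0.00390625
    = 109/256 = 0.42578125
Since 0.42578125 <= 1, Kraft's inequality IS satisfied.
A prefix code with these lengths CAN exist.

Kraft sum = 0.42578125. Satisfied.


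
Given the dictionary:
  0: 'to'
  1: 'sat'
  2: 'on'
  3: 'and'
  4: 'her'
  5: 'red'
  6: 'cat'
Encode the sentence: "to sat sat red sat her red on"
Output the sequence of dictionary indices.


Look up each word in the dictionary:
  'to' -> 0
  'sat' -> 1
  'sat' -> 1
  'red' -> 5
  'sat' -> 1
  'her' -> 4
  'red' -> 5
  'on' -> 2

Encoded: [0, 1, 1, 5, 1, 4, 5, 2]


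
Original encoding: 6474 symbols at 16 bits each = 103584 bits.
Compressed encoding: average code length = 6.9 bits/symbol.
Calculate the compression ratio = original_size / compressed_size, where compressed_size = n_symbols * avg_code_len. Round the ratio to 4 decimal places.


original_size = n_symbols * orig_bits = 6474 * 16 = 103584 bits
compressed_size = n_symbols * avg_code_len = 6474 * 6.9 = 44670.6 bits
ratio = original_size / compressed_size = 103584 / 44670.6 = 2.3188

Compression ratio = 2.3188


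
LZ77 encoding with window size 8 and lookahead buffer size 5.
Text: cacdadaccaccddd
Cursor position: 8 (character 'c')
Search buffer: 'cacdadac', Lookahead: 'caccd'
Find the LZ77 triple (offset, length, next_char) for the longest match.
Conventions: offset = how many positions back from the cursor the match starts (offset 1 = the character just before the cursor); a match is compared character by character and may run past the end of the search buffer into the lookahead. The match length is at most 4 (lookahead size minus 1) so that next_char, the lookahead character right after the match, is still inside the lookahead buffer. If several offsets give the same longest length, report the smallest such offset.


Try each offset into the search buffer:
  offset=1 (pos 7, char 'c'): match length 1
  offset=2 (pos 6, char 'a'): match length 0
  offset=3 (pos 5, char 'd'): match length 0
  offset=4 (pos 4, char 'a'): match length 0
  offset=5 (pos 3, char 'd'): match length 0
  offset=6 (pos 2, char 'c'): match length 1
  offset=7 (pos 1, char 'a'): match length 0
  offset=8 (pos 0, char 'c'): match length 3
Longest match has length 3 at offset 8.
next_char = character at position 8 + 3 = 11 -> 'c'

Best match: offset=8, length=3 (matching 'cac' starting at position 0)
LZ77 triple: (8, 3, 'c')


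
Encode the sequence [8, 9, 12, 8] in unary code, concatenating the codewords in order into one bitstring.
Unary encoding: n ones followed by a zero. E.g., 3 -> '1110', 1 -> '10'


Encode each number as n ones followed by a terminating 0:
  8 -> 111111110 (9 bits)
  9 -> 1111111110 (10 bits)
  12 -> 1111111111110 (13 bits)
  8 -> 111111110 (9 bits)
Total length = 9 + 10 + 13 + 9 = 41 bits.

Unary([8, 9, 12, 8]) = 11111111011111111101111111111110111111110 (41 bits)


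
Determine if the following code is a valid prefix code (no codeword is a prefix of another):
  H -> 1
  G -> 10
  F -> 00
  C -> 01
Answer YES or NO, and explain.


Checking each pair (does one codeword prefix another?):
  H='1' vs G='10': prefix -- VIOLATION

NO -- this is NOT a valid prefix code. H (1) is a prefix of G (10).


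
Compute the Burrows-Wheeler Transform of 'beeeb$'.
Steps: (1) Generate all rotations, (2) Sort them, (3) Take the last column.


Rotations (sorted):
  0: $beeeb -> last char: b
  1: b$beee -> last char: e
  2: beeeb$ -> last char: $
  3: eb$bee -> last char: e
  4: eeb$be -> last char: e
  5: eeeb$b -> last char: b


BWT = be$eeb


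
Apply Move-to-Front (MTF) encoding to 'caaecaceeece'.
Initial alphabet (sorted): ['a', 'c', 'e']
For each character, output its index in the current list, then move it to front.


MTF encoding:
'c': index 1 in ['a', 'c', 'e'] -> ['c', 'a', 'e']
'a': index 1 in ['c', 'a', 'e'] -> ['a', 'c', 'e']
'a': index 0 in ['a', 'c', 'e'] -> ['a', 'c', 'e']
'e': index 2 in ['a', 'c', 'e'] -> ['e', 'a', 'c']
'c': index 2 in ['e', 'a', 'c'] -> ['c', 'e', 'a']
'a': index 2 in ['c', 'e', 'a'] -> ['a', 'c', 'e']
'c': index 1 in ['a', 'c', 'e'] -> ['c', 'a', 'e']
'e': index 2 in ['c', 'a', 'e'] -> ['e', 'c', 'a']
'e': index 0 in ['e', 'c', 'a'] -> ['e', 'c', 'a']
'e': index 0 in ['e', 'c', 'a'] -> ['e', 'c', 'a']
'c': index 1 in ['e', 'c', 'a'] -> ['c', 'e', 'a']
'e': index 1 in ['c', 'e', 'a'] -> ['e', 'c', 'a']


Output: [1, 1, 0, 2, 2, 2, 1, 2, 0, 0, 1, 1]


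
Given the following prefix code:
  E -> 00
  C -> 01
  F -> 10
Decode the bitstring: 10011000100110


Decoding step by step:
Bits 10 -> F
Bits 01 -> C
Bits 10 -> F
Bits 00 -> E
Bits 10 -> F
Bits 01 -> C
Bits 10 -> F


Decoded message: FCFEFCF


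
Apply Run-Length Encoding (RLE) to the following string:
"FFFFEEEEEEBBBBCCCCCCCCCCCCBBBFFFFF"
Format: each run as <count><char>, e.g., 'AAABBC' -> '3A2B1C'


Scanning runs left to right:
  i=0: run of 'F' x 4 -> '4F'
  i=4: run of 'E' x 6 -> '6E'
  i=10: run of 'B' x 4 -> '4B'
  i=14: run of 'C' x 12 -> '12C'
  i=26: run of 'B' x 3 -> '3B'
  i=29: run of 'F' x 5 -> '5F'

RLE = 4F6E4B12C3B5F


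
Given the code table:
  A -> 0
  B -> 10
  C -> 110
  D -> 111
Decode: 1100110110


Decoding:
110 -> C
0 -> A
110 -> C
110 -> C


Result: CACC


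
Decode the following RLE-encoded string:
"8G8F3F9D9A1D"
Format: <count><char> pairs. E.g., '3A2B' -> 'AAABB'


Expanding each <count><char> pair:
  8G -> 'GGGGGGGG'
  8F -> 'FFFFFFFF'
  3F -> 'FFF'
  9D -> 'DDDDDDDDD'
  9A -> 'AAAAAAAAA'
  1D -> 'D'

Decoded = GGGGGGGGFFFFFFFFFFFDDDDDDDDDAAAAAAAAAD


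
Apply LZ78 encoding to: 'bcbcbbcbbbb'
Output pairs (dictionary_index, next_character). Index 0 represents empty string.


LZ78 encoding steps:
Dictionary: {0: ''}
Step 1: w='' (idx 0), next='b' -> output (0, 'b'), add 'b' as idx 1
Step 2: w='' (idx 0), next='c' -> output (0, 'c'), add 'c' as idx 2
Step 3: w='b' (idx 1), next='c' -> output (1, 'c'), add 'bc' as idx 3
Step 4: w='b' (idx 1), next='b' -> output (1, 'b'), add 'bb' as idx 4
Step 5: w='c' (idx 2), next='b' -> output (2, 'b'), add 'cb' as idx 5
Step 6: w='bb' (idx 4), next='b' -> output (4, 'b'), add 'bbb' as idx 6


Encoded: [(0, 'b'), (0, 'c'), (1, 'c'), (1, 'b'), (2, 'b'), (4, 'b')]


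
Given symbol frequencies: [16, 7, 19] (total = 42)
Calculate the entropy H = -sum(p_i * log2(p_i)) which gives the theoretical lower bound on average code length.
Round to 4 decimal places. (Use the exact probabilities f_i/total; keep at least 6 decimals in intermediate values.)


Per-symbol terms -p_i * log2(p_i) with p_i = f_i/42:
  p = 16/42 = 0.380952: log2(p) = -1.392317, -p*log2(p) = 0.530407
  p = 7/42 = 0.166667: log2(p) = -2.584963, -p*log2(p) = 0.430827
  p = 19/42 = 0.452381: log2(p) = -1.144390, -p*log2(p) = 0.517700
H = 0.530407 + 0.430827 + 0.517700 = 1.478934

H = 1.4789 bits/symbol


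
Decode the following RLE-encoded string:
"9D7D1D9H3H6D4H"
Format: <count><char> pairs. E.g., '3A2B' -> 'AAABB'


Expanding each <count><char> pair:
  9D -> 'DDDDDDDDD'
  7D -> 'DDDDDDD'
  1D -> 'D'
  9H -> 'HHHHHHHHH'
  3H -> 'HHH'
  6D -> 'DDDDDD'
  4H -> 'HHHH'

Decoded = DDDDDDDDDDDDDDDDDHHHHHHHHHHHHDDDDDDHHHH


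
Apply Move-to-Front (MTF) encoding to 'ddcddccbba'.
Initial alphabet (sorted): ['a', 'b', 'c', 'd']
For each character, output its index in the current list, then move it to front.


MTF encoding:
'd': index 3 in ['a', 'b', 'c', 'd'] -> ['d', 'a', 'b', 'c']
'd': index 0 in ['d', 'a', 'b', 'c'] -> ['d', 'a', 'b', 'c']
'c': index 3 in ['d', 'a', 'b', 'c'] -> ['c', 'd', 'a', 'b']
'd': index 1 in ['c', 'd', 'a', 'b'] -> ['d', 'c', 'a', 'b']
'd': index 0 in ['d', 'c', 'a', 'b'] -> ['d', 'c', 'a', 'b']
'c': index 1 in ['d', 'c', 'a', 'b'] -> ['c', 'd', 'a', 'b']
'c': index 0 in ['c', 'd', 'a', 'b'] -> ['c', 'd', 'a', 'b']
'b': index 3 in ['c', 'd', 'a', 'b'] -> ['b', 'c', 'd', 'a']
'b': index 0 in ['b', 'c', 'd', 'a'] -> ['b', 'c', 'd', 'a']
'a': index 3 in ['b', 'c', 'd', 'a'] -> ['a', 'b', 'c', 'd']


Output: [3, 0, 3, 1, 0, 1, 0, 3, 0, 3]


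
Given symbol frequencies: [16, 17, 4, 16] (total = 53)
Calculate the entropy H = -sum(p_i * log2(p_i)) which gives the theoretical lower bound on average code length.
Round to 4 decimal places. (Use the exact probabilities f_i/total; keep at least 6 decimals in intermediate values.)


Per-symbol terms -p_i * log2(p_i) with p_i = f_i/53:
  p = 16/53 = 0.301887: log2(p) = -1.727920, -p*log2(p) = 0.521636
  p = 17/53 = 0.320755: log2(p) = -1.640458, -p*log2(p) = 0.526185
  p = 4/53 = 0.075472: log2(p) = -3.727920, -p*log2(p) = 0.281352
  p = 16/53 = 0.301887: log2(p) = -1.727920, -p*log2(p) = 0.521636
H = 0.521636 + 0.526185 + 0.281352 + 0.521636 = 1.850809

H = 1.8508 bits/symbol


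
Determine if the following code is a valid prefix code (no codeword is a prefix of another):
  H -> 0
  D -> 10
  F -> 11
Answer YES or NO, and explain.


Checking each pair (does one codeword prefix another?):
  H='0' vs D='10': no prefix
  H='0' vs F='11': no prefix
  D='10' vs H='0': no prefix
  D='10' vs F='11': no prefix
  F='11' vs H='0': no prefix
  F='11' vs D='10': no prefix
No violation found over all pairs.

YES -- this is a valid prefix code. No codeword is a prefix of any other codeword.


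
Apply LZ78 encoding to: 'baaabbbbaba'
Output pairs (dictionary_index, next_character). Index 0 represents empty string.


LZ78 encoding steps:
Dictionary: {0: ''}
Step 1: w='' (idx 0), next='b' -> output (0, 'b'), add 'b' as idx 1
Step 2: w='' (idx 0), next='a' -> output (0, 'a'), add 'a' as idx 2
Step 3: w='a' (idx 2), next='a' -> output (2, 'a'), add 'aa' as idx 3
Step 4: w='b' (idx 1), next='b' -> output (1, 'b'), add 'bb' as idx 4
Step 5: w='bb' (idx 4), next='a' -> output (4, 'a'), add 'bba' as idx 5
Step 6: w='b' (idx 1), next='a' -> output (1, 'a'), add 'ba' as idx 6


Encoded: [(0, 'b'), (0, 'a'), (2, 'a'), (1, 'b'), (4, 'a'), (1, 'a')]


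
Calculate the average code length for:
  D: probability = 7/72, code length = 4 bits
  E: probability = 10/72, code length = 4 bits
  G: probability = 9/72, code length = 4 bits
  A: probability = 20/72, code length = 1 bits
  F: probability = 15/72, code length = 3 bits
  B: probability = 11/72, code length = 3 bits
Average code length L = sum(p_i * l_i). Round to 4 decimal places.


Weighted contributions p_i * l_i:
  D: (7/72) * 4 = 28/72
  E: (10/72) * 4 = 40/72
  G: (9/72) * 4 = 36/72
  A: (20/72) * 1 = 20/72
  F: (15/72) * 3 = 45/72
  B: (11/72) * 3 = 33/72
Sum = (28 + 40 + 36 + 20 + 45 + 33)/72 = 202/72

L = 202/72 = 2.8056 bits/symbol


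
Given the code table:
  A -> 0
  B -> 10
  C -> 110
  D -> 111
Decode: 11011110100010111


Decoding:
110 -> C
111 -> D
10 -> B
10 -> B
0 -> A
0 -> A
10 -> B
111 -> D


Result: CDBBAABD


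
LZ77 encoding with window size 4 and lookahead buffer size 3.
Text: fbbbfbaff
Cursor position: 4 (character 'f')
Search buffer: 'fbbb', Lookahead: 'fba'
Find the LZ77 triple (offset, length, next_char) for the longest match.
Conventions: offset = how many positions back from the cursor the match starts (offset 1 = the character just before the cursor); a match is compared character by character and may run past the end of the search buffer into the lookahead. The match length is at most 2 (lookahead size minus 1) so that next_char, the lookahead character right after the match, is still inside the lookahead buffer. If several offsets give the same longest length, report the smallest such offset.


Try each offset into the search buffer:
  offset=1 (pos 3, char 'b'): match length 0
  offset=2 (pos 2, char 'b'): match length 0
  offset=3 (pos 1, char 'b'): match length 0
  offset=4 (pos 0, char 'f'): match length 2
Longest match has length 2 at offset 4.
next_char = character at position 4 + 2 = 6 -> 'a'

Best match: offset=4, length=2 (matching 'fb' starting at position 0)
LZ77 triple: (4, 2, 'a')


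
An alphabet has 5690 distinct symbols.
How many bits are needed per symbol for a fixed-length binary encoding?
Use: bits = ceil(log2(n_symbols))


log2(5690) = 12.4742
Bracket: 2^12 = 4096 < 5690 <= 2^13 = 8192
So ceil(log2(5690)) = 13

bits = ceil(log2(5690)) = ceil(12.4742) = 13 bits


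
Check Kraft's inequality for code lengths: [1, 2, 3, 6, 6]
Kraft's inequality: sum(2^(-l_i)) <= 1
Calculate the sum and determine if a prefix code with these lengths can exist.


Sum = 2^(-1) + 2^(-2) + 2^(-3) + 2^(-6) + 2^(-6)
    = 0.5 + 0.25 + 0.125 + 0.015625 + 0.015625
    = 58/64 = 0.90625
Since 0.90625 <= 1, Kraft's inequality IS satisfied.
A prefix code with these lengths CAN exist.

Kraft sum = 0.90625. Satisfied.


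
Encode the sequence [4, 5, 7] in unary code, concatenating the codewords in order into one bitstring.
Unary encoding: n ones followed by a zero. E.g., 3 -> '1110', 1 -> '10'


Encode each number as n ones followed by a terminating 0:
  4 -> 11110 (5 bits)
  5 -> 111110 (6 bits)
  7 -> 11111110 (8 bits)
Total length = 5 + 6 + 8 = 19 bits.

Unary([4, 5, 7]) = 1111011111011111110 (19 bits)


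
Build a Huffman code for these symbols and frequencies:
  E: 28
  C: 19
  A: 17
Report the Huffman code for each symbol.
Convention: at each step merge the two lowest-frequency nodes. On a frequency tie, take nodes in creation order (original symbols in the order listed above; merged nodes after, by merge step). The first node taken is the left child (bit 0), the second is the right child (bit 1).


Huffman tree construction:
Step 1: Merge A(17) + C(19) = 36
Step 2: Merge E(28) + (A+C)(36) = 64
Read each symbol's code off the tree from the root (left child = 0, right child = 1).

Codes:
  E: 0 (length 1)
  C: 11 (length 2)
  A: 10 (length 2)
Average code length: 100/64 = 1.5625 bits/symbol


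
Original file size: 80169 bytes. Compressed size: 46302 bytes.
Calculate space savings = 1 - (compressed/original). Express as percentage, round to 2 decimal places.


ratio = compressed/original = 46302/80169 = 0.577555
savings = 1 - ratio = 1 - 0.577555 = 0.422445
as a percentage: 0.422445 * 100 = 42.24%

Space savings = 1 - 46302/80169 = 42.24%


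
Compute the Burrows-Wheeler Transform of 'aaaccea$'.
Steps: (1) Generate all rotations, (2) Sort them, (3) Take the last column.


Rotations (sorted):
  0: $aaaccea -> last char: a
  1: a$aaacce -> last char: e
  2: aaaccea$ -> last char: $
  3: aaccea$a -> last char: a
  4: accea$aa -> last char: a
  5: ccea$aaa -> last char: a
  6: cea$aaac -> last char: c
  7: ea$aaacc -> last char: c


BWT = ae$aaacc


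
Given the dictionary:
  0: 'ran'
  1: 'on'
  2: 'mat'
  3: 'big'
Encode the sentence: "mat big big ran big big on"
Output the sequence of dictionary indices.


Look up each word in the dictionary:
  'mat' -> 2
  'big' -> 3
  'big' -> 3
  'ran' -> 0
  'big' -> 3
  'big' -> 3
  'on' -> 1

Encoded: [2, 3, 3, 0, 3, 3, 1]


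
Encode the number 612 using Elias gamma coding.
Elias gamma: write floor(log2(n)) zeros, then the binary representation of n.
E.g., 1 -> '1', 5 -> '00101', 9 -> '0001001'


num_bits = floor(log2(612)) + 1 = 10
leading_zeros = num_bits - 1 = 9
binary(612) = 1001100100

Elias gamma(612) = '000000000' + '1001100100' = 0000000001001100100 (19 bits)
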